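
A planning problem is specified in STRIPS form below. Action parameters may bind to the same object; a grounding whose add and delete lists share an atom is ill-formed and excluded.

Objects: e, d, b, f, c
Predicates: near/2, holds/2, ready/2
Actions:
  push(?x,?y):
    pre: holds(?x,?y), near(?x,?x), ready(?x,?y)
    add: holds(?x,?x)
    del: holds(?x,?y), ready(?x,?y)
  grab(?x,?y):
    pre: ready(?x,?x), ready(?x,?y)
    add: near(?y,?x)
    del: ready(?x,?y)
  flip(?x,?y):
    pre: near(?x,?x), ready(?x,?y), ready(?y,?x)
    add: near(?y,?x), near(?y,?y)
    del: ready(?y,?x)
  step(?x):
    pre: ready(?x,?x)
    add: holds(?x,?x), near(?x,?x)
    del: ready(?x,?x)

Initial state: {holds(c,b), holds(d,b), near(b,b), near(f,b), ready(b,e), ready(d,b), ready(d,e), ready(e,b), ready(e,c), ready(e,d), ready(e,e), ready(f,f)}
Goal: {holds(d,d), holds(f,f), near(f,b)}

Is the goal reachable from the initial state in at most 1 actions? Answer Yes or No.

No

1. grab(e,e)  →  {holds(c,b), holds(d,b), near(b,b), near(e,e), near(f,b), ready(b,e), ready(d,b), ready(d,e), ready(e,b), ready(e,c), ready(e,d), ready(f,f)}
2. flip(e,d)  →  {holds(c,b), holds(d,b), near(b,b), near(d,d), near(d,e), near(e,e), near(f,b), ready(b,e), ready(d,b), ready(e,b), ready(e,c), ready(e,d), ready(f,f)}
3. push(d,b)  →  {holds(c,b), holds(d,d), near(b,b), near(d,d), near(d,e), near(e,e), near(f,b), ready(b,e), ready(e,b), ready(e,c), ready(e,d), ready(f,f)}
4. step(f)  →  {holds(c,b), holds(d,d), holds(f,f), near(b,b), near(d,d), near(d,e), near(e,e), near(f,b), near(f,f), ready(b,e), ready(e,b), ready(e,c), ready(e,d)}
optimal plan length = 4; 4 > 1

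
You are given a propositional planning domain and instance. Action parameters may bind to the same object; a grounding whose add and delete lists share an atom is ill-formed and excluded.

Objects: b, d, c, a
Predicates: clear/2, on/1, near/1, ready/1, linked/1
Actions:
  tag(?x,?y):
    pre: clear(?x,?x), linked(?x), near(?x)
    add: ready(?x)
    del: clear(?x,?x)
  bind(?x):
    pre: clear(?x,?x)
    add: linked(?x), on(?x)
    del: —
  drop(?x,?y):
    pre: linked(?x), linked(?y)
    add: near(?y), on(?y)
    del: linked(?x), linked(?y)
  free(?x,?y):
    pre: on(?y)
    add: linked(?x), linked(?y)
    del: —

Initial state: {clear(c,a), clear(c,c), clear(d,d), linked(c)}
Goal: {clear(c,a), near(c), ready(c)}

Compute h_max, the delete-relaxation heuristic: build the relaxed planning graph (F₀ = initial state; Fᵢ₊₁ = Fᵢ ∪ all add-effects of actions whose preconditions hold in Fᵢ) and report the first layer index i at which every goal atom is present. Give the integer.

2

F0 = init (4 atoms)
F1 = F0 ∪ {linked(d), near(c), on(c), on(d)}  (8 atoms)
F2 = F1 ∪ {linked(a), linked(b), near(d), ready(c)}  (12 atoms)
goal ⊆ F2  ⇒  h_max = 2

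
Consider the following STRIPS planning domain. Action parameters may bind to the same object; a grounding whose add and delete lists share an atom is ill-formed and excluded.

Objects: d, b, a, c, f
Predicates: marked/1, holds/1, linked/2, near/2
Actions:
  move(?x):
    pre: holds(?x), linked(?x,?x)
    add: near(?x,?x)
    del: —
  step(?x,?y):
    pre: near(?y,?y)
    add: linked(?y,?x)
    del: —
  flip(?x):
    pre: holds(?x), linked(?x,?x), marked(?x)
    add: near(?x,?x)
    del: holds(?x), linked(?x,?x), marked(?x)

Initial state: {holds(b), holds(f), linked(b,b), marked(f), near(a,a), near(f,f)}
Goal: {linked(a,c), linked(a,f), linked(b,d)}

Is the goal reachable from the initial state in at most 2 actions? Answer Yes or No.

No

1. move(b)  →  {holds(b), holds(f), linked(b,b), marked(f), near(a,a), near(b,b), near(f,f)}
2. step(d,b)  →  {holds(b), holds(f), linked(b,b), linked(b,d), marked(f), near(a,a), near(b,b), near(f,f)}
3. step(c,a)  →  {holds(b), holds(f), linked(a,c), linked(b,b), linked(b,d), marked(f), near(a,a), near(b,b), near(f,f)}
4. step(f,a)  →  {holds(b), holds(f), linked(a,c), linked(a,f), linked(b,b), linked(b,d), marked(f), near(a,a), near(b,b), near(f,f)}
optimal plan length = 4; 4 > 2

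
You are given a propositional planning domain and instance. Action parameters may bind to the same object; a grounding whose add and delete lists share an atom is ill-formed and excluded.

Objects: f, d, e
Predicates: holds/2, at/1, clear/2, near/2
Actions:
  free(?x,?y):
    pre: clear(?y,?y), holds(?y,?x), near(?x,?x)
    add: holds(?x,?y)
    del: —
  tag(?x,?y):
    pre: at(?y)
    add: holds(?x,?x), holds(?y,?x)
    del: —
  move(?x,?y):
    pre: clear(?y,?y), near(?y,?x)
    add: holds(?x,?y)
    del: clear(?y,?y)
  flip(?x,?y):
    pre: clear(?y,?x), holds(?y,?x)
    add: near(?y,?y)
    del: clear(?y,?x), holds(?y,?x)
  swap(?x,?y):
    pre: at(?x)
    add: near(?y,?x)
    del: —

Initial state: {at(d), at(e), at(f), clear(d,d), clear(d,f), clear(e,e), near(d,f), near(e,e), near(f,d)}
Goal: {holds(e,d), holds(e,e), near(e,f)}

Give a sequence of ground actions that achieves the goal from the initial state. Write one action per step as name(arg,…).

1. tag(d,e)  →  {at(d), at(e), at(f), clear(d,d), clear(d,f), clear(e,e), holds(d,d), holds(e,d), near(d,f), near(e,e), near(f,d)}
2. tag(e,f)  →  {at(d), at(e), at(f), clear(d,d), clear(d,f), clear(e,e), holds(d,d), holds(e,d), holds(e,e), holds(f,e), near(d,f), near(e,e), near(f,d)}
3. swap(f,e)  →  {at(d), at(e), at(f), clear(d,d), clear(d,f), clear(e,e), holds(d,d), holds(e,d), holds(e,e), holds(f,e), near(d,f), near(e,e), near(e,f), near(f,d)}

tag(d,e); tag(e,f); swap(f,e)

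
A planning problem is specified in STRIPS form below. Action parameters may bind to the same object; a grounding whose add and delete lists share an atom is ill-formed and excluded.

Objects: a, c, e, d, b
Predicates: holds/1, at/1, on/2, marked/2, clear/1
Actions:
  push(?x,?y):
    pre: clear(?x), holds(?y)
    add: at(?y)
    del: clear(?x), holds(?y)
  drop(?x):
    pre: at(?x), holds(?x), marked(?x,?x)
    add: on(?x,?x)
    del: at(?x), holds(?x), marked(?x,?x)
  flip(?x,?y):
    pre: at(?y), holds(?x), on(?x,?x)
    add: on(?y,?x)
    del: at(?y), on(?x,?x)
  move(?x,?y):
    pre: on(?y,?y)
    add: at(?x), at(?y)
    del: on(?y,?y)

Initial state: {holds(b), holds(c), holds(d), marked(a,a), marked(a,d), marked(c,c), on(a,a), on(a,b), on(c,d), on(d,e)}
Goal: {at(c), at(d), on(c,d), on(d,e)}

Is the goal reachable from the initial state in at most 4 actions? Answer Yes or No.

Yes

1. move(c,a)  →  {at(a), at(c), holds(b), holds(c), holds(d), marked(a,a), marked(a,d), marked(c,c), on(a,b), on(c,d), on(d,e)}
2. drop(c)  →  {at(a), holds(b), holds(d), marked(a,a), marked(a,d), on(a,b), on(c,c), on(c,d), on(d,e)}
3. move(d,c)  →  {at(a), at(c), at(d), holds(b), holds(d), marked(a,a), marked(a,d), on(a,b), on(c,d), on(d,e)}
optimal plan length = 3; 3 ≤ 4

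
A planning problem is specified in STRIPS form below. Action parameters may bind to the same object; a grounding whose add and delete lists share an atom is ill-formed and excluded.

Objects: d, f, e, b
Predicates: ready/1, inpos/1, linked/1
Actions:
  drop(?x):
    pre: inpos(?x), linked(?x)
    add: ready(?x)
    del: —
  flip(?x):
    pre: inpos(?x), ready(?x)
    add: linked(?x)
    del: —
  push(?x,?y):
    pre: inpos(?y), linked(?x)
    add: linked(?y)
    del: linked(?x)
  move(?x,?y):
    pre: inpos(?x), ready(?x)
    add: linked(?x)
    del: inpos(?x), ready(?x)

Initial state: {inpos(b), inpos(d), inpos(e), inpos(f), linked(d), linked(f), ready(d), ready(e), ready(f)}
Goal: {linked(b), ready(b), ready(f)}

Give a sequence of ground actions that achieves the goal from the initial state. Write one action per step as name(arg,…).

1. push(d,b)  →  {inpos(b), inpos(d), inpos(e), inpos(f), linked(b), linked(f), ready(d), ready(e), ready(f)}
2. drop(b)  →  {inpos(b), inpos(d), inpos(e), inpos(f), linked(b), linked(f), ready(b), ready(d), ready(e), ready(f)}

push(d,b); drop(b)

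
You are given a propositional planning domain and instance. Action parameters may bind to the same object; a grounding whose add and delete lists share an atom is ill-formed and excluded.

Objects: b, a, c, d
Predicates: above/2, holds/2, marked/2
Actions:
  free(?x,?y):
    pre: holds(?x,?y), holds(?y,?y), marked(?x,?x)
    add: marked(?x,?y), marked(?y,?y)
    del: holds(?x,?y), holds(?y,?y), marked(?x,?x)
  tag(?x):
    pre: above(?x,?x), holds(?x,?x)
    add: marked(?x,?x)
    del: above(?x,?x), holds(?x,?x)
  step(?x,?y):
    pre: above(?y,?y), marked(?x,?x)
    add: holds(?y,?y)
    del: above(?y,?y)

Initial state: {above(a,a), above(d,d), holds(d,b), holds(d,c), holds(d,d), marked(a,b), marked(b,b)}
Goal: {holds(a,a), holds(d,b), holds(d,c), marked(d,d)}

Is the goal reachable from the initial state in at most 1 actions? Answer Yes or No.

No

1. tag(d)  →  {above(a,a), holds(d,b), holds(d,c), marked(a,b), marked(b,b), marked(d,d)}
2. step(b,a)  →  {holds(a,a), holds(d,b), holds(d,c), marked(a,b), marked(b,b), marked(d,d)}
optimal plan length = 2; 2 > 1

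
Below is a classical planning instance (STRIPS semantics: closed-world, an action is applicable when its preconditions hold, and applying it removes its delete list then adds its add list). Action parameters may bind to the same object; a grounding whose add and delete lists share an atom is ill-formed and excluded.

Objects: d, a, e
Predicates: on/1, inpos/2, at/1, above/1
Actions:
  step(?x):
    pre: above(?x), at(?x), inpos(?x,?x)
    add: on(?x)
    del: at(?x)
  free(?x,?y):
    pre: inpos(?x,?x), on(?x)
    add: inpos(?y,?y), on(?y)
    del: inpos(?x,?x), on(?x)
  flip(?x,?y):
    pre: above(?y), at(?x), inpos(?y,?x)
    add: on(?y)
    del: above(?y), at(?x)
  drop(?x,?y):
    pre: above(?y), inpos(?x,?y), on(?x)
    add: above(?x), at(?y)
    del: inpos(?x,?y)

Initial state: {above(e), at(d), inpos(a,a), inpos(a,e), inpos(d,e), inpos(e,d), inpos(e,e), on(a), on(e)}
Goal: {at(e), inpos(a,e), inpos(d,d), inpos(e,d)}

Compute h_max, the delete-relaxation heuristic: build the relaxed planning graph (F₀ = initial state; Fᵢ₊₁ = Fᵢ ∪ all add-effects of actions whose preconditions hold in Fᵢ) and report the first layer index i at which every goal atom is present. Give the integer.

F0 = init (9 atoms)
F1 = F0 ∪ {above(a), at(e), inpos(d,d), on(d)}  (13 atoms)
goal ⊆ F1  ⇒  h_max = 1

1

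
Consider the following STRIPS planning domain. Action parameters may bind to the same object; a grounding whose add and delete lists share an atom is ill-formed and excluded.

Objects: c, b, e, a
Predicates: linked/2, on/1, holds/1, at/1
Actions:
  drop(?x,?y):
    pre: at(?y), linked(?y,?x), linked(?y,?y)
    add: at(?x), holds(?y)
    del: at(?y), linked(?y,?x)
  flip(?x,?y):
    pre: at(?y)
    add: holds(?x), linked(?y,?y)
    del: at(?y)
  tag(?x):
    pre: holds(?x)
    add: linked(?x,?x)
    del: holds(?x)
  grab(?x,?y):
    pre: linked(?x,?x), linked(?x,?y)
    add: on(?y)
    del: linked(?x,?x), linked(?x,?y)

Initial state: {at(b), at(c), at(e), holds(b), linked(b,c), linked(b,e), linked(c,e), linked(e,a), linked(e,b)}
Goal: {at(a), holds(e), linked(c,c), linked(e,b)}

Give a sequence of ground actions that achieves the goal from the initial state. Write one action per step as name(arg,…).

1. flip(e,c)  →  {at(b), at(e), holds(b), holds(e), linked(b,c), linked(b,e), linked(c,c), linked(c,e), linked(e,a), linked(e,b)}
2. tag(e)  →  {at(b), at(e), holds(b), linked(b,c), linked(b,e), linked(c,c), linked(c,e), linked(e,a), linked(e,b), linked(e,e)}
3. drop(a,e)  →  {at(a), at(b), holds(b), holds(e), linked(b,c), linked(b,e), linked(c,c), linked(c,e), linked(e,b), linked(e,e)}

flip(e,c); tag(e); drop(a,e)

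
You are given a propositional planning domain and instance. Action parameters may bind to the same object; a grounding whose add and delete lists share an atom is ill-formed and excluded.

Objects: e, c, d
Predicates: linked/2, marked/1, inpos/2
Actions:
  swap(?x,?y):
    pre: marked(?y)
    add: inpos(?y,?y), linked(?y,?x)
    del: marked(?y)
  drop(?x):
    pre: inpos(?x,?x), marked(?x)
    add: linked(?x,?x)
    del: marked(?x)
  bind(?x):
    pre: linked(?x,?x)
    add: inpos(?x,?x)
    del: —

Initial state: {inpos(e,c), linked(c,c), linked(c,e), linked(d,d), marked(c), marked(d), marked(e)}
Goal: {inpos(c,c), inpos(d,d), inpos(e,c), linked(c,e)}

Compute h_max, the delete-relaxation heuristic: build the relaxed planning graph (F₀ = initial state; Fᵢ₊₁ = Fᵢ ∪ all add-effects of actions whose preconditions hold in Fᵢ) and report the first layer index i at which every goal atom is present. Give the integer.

F0 = init (7 atoms)
F1 = F0 ∪ {inpos(c,c), inpos(d,d), inpos(e,e), linked(c,d), linked(d,c), linked(d,e), linked(e,c), linked(e,d), linked(e,e)}  (16 atoms)
goal ⊆ F1  ⇒  h_max = 1

1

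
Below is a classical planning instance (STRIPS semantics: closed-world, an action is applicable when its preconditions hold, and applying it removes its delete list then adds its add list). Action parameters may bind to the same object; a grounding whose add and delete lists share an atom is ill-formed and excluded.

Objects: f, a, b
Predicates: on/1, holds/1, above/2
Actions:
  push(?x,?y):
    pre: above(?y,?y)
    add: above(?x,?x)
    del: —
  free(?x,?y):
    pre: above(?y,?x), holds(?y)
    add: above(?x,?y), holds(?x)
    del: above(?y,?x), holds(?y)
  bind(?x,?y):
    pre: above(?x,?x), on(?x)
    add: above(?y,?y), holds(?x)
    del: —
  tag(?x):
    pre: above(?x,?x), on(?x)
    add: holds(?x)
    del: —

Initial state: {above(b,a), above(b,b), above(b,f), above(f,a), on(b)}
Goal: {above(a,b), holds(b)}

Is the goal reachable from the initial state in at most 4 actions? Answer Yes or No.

Yes

1. bind(b,f)  →  {above(b,a), above(b,b), above(b,f), above(f,a), above(f,f), holds(b), on(b)}
2. free(a,b)  →  {above(a,b), above(b,b), above(b,f), above(f,a), above(f,f), holds(a), on(b)}
3. bind(b,f)  →  {above(a,b), above(b,b), above(b,f), above(f,a), above(f,f), holds(a), holds(b), on(b)}
optimal plan length = 3; 3 ≤ 4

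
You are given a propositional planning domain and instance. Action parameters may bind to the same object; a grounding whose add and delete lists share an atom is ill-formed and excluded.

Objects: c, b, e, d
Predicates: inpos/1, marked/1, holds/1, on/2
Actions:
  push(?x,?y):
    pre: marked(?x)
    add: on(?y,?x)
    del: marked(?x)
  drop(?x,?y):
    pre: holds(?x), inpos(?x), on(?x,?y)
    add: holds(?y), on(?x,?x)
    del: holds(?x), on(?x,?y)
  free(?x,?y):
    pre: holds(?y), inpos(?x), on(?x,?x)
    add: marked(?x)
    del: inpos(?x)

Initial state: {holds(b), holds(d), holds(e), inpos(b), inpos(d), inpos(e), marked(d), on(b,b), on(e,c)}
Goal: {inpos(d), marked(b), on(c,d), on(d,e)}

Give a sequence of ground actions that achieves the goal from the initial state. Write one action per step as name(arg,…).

push(d,c); drop(e,c); free(b,c); free(e,c); push(e,d)

1. push(d,c)  →  {holds(b), holds(d), holds(e), inpos(b), inpos(d), inpos(e), on(b,b), on(c,d), on(e,c)}
2. drop(e,c)  →  {holds(b), holds(c), holds(d), inpos(b), inpos(d), inpos(e), on(b,b), on(c,d), on(e,e)}
3. free(b,c)  →  {holds(b), holds(c), holds(d), inpos(d), inpos(e), marked(b), on(b,b), on(c,d), on(e,e)}
4. free(e,c)  →  {holds(b), holds(c), holds(d), inpos(d), marked(b), marked(e), on(b,b), on(c,d), on(e,e)}
5. push(e,d)  →  {holds(b), holds(c), holds(d), inpos(d), marked(b), on(b,b), on(c,d), on(d,e), on(e,e)}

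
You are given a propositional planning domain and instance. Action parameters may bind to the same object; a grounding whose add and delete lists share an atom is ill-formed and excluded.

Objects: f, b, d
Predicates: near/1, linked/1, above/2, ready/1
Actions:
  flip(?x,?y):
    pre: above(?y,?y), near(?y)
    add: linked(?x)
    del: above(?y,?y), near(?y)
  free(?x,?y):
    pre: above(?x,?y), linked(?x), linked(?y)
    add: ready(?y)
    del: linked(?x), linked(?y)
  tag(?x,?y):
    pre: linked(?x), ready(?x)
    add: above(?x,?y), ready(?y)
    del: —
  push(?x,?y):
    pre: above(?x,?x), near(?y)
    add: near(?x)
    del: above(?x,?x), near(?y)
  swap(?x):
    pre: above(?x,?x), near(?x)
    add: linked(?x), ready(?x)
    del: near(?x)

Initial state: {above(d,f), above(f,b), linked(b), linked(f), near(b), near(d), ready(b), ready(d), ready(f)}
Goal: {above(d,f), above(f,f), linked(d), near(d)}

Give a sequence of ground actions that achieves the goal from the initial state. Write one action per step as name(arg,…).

tag(f,f); tag(b,b); flip(d,b)

1. tag(f,f)  →  {above(d,f), above(f,b), above(f,f), linked(b), linked(f), near(b), near(d), ready(b), ready(d), ready(f)}
2. tag(b,b)  →  {above(b,b), above(d,f), above(f,b), above(f,f), linked(b), linked(f), near(b), near(d), ready(b), ready(d), ready(f)}
3. flip(d,b)  →  {above(d,f), above(f,b), above(f,f), linked(b), linked(d), linked(f), near(d), ready(b), ready(d), ready(f)}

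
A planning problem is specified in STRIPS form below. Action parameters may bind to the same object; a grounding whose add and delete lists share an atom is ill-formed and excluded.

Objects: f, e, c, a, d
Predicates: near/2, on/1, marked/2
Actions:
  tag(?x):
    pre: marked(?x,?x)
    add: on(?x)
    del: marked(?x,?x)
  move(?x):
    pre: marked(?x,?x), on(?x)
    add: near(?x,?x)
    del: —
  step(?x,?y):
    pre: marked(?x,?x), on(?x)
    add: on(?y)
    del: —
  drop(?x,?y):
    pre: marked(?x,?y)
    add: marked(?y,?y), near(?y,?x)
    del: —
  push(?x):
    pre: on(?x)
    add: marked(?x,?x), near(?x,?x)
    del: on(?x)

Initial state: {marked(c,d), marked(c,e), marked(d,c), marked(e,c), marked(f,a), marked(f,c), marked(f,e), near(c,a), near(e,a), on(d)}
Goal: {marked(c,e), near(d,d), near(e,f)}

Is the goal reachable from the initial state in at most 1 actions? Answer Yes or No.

No

1. drop(f,e)  →  {marked(c,d), marked(c,e), marked(d,c), marked(e,c), marked(e,e), marked(f,a), marked(f,c), marked(f,e), near(c,a), near(e,a), near(e,f), on(d)}
2. push(d)  →  {marked(c,d), marked(c,e), marked(d,c), marked(d,d), marked(e,c), marked(e,e), marked(f,a), marked(f,c), marked(f,e), near(c,a), near(d,d), near(e,a), near(e,f)}
optimal plan length = 2; 2 > 1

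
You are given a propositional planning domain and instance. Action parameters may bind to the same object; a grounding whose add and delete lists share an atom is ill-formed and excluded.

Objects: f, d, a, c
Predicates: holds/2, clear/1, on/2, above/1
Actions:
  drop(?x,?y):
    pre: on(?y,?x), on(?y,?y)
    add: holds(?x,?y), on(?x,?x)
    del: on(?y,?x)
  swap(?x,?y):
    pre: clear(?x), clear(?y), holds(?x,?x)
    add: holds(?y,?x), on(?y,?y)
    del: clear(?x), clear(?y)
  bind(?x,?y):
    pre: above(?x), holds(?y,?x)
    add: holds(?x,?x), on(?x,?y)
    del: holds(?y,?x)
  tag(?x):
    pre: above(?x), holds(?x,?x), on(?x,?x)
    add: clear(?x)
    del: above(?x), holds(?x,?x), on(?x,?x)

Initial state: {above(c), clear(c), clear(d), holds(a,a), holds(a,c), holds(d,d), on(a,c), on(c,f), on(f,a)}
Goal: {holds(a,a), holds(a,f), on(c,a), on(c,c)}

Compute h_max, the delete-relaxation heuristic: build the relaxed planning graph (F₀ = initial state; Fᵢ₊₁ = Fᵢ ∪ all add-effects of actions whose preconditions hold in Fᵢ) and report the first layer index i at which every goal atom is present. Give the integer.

3

F0 = init (9 atoms)
F1 = F0 ∪ {holds(c,c), holds(c,d), on(c,a), on(c,c), on(d,d)}  (14 atoms)
F2 = F1 ∪ {holds(d,c), holds(f,c), on(a,a), on(f,f)}  (18 atoms)
F3 = F2 ∪ {holds(a,f), holds(c,a), on(c,d)}  (21 atoms)
goal ⊆ F3  ⇒  h_max = 3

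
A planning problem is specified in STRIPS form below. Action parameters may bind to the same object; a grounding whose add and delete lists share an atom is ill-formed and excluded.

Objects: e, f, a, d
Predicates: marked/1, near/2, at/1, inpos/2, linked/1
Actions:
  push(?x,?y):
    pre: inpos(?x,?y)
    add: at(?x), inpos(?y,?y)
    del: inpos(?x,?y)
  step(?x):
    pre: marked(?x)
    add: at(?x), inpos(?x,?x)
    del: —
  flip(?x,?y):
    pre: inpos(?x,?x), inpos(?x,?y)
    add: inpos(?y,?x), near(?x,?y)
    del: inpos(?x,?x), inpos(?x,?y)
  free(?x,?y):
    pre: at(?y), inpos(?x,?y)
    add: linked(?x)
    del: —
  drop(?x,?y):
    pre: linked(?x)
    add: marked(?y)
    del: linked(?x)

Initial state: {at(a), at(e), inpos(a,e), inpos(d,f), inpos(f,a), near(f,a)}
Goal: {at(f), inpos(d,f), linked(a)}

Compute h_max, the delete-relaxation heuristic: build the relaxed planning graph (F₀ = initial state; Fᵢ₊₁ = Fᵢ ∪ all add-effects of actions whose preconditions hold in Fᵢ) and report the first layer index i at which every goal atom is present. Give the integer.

F0 = init (6 atoms)
F1 = F0 ∪ {at(d), at(f), inpos(a,a), inpos(e,e), inpos(f,f), linked(a), linked(f)}  (13 atoms)
goal ⊆ F1  ⇒  h_max = 1

1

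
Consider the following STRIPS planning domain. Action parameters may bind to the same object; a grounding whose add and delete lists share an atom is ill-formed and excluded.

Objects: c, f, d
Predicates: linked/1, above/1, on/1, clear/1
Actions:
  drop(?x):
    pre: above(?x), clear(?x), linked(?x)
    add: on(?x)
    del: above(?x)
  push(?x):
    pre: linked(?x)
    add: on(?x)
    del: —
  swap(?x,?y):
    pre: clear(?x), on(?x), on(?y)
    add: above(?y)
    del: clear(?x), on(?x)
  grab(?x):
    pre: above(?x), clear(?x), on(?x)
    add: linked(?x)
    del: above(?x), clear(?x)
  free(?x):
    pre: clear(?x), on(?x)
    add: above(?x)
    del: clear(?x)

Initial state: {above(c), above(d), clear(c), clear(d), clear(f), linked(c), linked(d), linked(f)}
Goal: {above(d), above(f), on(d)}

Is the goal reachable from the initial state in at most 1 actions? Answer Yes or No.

No

1. push(f)  →  {above(c), above(d), clear(c), clear(d), clear(f), linked(c), linked(d), linked(f), on(f)}
2. push(d)  →  {above(c), above(d), clear(c), clear(d), clear(f), linked(c), linked(d), linked(f), on(d), on(f)}
3. swap(f,f)  →  {above(c), above(d), above(f), clear(c), clear(d), linked(c), linked(d), linked(f), on(d)}
optimal plan length = 3; 3 > 1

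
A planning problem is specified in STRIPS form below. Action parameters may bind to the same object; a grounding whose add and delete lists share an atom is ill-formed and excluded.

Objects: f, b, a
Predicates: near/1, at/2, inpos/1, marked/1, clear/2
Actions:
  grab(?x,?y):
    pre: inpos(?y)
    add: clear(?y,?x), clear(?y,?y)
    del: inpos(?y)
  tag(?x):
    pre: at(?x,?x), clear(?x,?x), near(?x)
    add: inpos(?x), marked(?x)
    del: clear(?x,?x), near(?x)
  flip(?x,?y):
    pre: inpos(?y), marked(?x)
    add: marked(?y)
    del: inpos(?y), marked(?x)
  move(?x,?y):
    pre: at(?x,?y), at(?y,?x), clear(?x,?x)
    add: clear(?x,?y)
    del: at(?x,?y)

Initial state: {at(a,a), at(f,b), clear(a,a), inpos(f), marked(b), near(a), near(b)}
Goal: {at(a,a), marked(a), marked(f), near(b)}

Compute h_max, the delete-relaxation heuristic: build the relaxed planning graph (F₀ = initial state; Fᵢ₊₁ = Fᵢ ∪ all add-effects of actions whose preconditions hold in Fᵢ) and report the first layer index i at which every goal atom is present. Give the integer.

F0 = init (7 atoms)
F1 = F0 ∪ {clear(f,a), clear(f,b), clear(f,f), inpos(a), marked(a), marked(f)}  (13 atoms)
goal ⊆ F1  ⇒  h_max = 1

1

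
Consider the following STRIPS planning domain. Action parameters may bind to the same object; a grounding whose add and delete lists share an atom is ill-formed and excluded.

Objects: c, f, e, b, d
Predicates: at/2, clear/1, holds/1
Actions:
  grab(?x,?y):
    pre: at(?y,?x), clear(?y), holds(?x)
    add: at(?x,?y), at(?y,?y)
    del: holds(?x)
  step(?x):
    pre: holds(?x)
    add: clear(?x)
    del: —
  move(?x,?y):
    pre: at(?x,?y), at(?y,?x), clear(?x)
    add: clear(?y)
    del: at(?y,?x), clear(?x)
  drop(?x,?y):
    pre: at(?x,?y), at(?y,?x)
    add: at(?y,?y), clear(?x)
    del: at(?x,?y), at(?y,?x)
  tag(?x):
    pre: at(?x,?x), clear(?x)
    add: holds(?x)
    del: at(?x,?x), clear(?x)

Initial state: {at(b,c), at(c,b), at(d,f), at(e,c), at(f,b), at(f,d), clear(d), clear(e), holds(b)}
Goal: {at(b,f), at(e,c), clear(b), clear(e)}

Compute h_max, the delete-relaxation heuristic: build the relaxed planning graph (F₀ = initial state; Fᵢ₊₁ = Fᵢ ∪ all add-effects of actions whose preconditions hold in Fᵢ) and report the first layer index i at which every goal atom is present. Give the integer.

F0 = init (9 atoms)
F1 = F0 ∪ {at(b,b), at(c,c), at(d,d), at(f,f), clear(b), clear(c), clear(f)}  (16 atoms)
F2 = F1 ∪ {at(b,f), holds(c), holds(d), holds(f)}  (20 atoms)
goal ⊆ F2  ⇒  h_max = 2

2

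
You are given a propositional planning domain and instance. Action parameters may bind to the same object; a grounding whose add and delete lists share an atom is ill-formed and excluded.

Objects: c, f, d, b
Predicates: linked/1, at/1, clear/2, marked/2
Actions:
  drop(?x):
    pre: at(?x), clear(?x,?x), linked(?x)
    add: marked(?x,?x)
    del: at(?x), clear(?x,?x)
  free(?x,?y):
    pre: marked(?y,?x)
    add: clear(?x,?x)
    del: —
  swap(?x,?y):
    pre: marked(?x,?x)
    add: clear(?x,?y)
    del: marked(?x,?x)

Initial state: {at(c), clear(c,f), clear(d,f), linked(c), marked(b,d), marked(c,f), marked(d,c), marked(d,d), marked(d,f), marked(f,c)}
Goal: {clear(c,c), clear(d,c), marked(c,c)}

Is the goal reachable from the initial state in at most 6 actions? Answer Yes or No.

1. free(c,f)  →  {at(c), clear(c,c), clear(c,f), clear(d,f), linked(c), marked(b,d), marked(c,f), marked(d,c), marked(d,d), marked(d,f), marked(f,c)}
2. drop(c)  →  {clear(c,f), clear(d,f), linked(c), marked(b,d), marked(c,c), marked(c,f), marked(d,c), marked(d,d), marked(d,f), marked(f,c)}
3. free(c,c)  →  {clear(c,c), clear(c,f), clear(d,f), linked(c), marked(b,d), marked(c,c), marked(c,f), marked(d,c), marked(d,d), marked(d,f), marked(f,c)}
4. swap(d,c)  →  {clear(c,c), clear(c,f), clear(d,c), clear(d,f), linked(c), marked(b,d), marked(c,c), marked(c,f), marked(d,c), marked(d,f), marked(f,c)}
optimal plan length = 4; 4 ≤ 6

Yes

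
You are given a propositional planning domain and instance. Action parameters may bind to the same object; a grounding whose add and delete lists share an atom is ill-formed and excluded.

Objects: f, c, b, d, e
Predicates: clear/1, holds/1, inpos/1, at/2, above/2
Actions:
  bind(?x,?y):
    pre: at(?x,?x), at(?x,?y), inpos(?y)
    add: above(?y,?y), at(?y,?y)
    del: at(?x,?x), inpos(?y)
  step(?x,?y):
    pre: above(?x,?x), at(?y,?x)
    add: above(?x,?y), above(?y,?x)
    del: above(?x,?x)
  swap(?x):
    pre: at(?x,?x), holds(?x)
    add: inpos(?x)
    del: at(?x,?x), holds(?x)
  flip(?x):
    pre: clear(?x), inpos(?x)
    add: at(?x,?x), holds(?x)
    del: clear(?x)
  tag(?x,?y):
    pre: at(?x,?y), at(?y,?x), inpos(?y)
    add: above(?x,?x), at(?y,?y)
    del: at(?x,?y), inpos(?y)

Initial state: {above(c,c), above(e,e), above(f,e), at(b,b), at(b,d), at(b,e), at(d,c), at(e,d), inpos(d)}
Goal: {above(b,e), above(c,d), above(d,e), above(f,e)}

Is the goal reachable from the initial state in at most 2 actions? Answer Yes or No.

1. bind(b,d)  →  {above(c,c), above(d,d), above(e,e), above(f,e), at(b,d), at(b,e), at(d,c), at(d,d), at(e,d)}
2. step(c,d)  →  {above(c,d), above(d,c), above(d,d), above(e,e), above(f,e), at(b,d), at(b,e), at(d,c), at(d,d), at(e,d)}
3. step(d,e)  →  {above(c,d), above(d,c), above(d,e), above(e,d), above(e,e), above(f,e), at(b,d), at(b,e), at(d,c), at(d,d), at(e,d)}
4. step(e,b)  →  {above(b,e), above(c,d), above(d,c), above(d,e), above(e,b), above(e,d), above(f,e), at(b,d), at(b,e), at(d,c), at(d,d), at(e,d)}
optimal plan length = 4; 4 > 2

No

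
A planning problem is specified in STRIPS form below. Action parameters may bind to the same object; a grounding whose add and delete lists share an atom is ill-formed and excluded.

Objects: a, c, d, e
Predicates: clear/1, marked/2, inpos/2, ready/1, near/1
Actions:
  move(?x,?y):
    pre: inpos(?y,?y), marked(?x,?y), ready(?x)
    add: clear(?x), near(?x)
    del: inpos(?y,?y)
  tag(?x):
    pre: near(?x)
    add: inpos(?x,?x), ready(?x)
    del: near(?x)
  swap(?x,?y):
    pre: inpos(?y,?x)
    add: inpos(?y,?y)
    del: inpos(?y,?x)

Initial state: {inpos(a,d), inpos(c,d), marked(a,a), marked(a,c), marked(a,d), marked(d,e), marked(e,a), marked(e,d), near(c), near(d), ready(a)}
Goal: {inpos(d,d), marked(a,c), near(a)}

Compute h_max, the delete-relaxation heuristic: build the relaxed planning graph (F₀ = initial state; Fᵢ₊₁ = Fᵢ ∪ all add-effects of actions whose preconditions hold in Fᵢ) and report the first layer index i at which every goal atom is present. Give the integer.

F0 = init (11 atoms)
F1 = F0 ∪ {inpos(a,a), inpos(c,c), inpos(d,d), ready(c), ready(d)}  (16 atoms)
F2 = F1 ∪ {clear(a), near(a)}  (18 atoms)
goal ⊆ F2  ⇒  h_max = 2

2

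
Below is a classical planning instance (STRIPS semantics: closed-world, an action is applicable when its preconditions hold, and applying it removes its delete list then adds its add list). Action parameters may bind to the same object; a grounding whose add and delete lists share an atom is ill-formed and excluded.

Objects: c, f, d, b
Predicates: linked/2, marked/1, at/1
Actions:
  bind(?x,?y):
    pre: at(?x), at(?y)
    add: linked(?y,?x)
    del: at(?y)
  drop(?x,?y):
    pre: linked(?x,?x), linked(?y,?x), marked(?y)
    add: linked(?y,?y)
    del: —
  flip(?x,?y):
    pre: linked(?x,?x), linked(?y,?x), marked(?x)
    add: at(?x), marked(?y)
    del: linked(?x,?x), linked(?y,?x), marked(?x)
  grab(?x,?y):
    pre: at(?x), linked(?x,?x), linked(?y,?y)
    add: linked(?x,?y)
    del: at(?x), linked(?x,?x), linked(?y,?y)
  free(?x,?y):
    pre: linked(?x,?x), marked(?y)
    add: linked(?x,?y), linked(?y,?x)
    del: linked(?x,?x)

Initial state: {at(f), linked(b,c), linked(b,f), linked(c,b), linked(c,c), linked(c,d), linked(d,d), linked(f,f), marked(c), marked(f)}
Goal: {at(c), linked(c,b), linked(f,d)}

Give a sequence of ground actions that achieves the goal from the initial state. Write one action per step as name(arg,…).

flip(c,b); grab(f,d)

1. flip(c,b)  →  {at(c), at(f), linked(b,f), linked(c,b), linked(c,d), linked(d,d), linked(f,f), marked(b), marked(f)}
2. grab(f,d)  →  {at(c), linked(b,f), linked(c,b), linked(c,d), linked(f,d), marked(b), marked(f)}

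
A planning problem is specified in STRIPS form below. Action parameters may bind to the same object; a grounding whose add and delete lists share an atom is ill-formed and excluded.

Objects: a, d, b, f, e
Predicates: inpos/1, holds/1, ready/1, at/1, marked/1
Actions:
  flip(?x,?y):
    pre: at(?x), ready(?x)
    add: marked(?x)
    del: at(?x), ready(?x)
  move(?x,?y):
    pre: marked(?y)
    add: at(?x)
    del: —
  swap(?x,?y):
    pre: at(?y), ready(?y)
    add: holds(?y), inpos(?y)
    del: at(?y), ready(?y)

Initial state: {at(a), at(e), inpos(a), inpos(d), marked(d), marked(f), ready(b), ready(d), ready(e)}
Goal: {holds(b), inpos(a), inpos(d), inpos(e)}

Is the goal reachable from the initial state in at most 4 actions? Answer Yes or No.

Yes

1. move(b,d)  →  {at(a), at(b), at(e), inpos(a), inpos(d), marked(d), marked(f), ready(b), ready(d), ready(e)}
2. swap(a,b)  →  {at(a), at(e), holds(b), inpos(a), inpos(b), inpos(d), marked(d), marked(f), ready(d), ready(e)}
3. swap(a,e)  →  {at(a), holds(b), holds(e), inpos(a), inpos(b), inpos(d), inpos(e), marked(d), marked(f), ready(d)}
optimal plan length = 3; 3 ≤ 4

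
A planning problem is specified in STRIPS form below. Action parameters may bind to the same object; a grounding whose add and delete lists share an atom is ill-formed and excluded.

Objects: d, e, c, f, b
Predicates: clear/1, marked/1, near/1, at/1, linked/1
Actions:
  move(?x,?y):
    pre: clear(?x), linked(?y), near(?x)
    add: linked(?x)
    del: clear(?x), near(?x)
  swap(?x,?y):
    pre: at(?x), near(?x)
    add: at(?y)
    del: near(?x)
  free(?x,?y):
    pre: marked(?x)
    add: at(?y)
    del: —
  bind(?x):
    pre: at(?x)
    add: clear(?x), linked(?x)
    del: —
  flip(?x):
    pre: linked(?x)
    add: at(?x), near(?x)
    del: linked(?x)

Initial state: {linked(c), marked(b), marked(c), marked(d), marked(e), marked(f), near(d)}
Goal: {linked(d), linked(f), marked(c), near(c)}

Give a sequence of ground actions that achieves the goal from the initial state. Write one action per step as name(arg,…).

free(d,d); swap(d,f); bind(d); bind(f); flip(c)

1. free(d,d)  →  {at(d), linked(c), marked(b), marked(c), marked(d), marked(e), marked(f), near(d)}
2. swap(d,f)  →  {at(d), at(f), linked(c), marked(b), marked(c), marked(d), marked(e), marked(f)}
3. bind(d)  →  {at(d), at(f), clear(d), linked(c), linked(d), marked(b), marked(c), marked(d), marked(e), marked(f)}
4. bind(f)  →  {at(d), at(f), clear(d), clear(f), linked(c), linked(d), linked(f), marked(b), marked(c), marked(d), marked(e), marked(f)}
5. flip(c)  →  {at(c), at(d), at(f), clear(d), clear(f), linked(d), linked(f), marked(b), marked(c), marked(d), marked(e), marked(f), near(c)}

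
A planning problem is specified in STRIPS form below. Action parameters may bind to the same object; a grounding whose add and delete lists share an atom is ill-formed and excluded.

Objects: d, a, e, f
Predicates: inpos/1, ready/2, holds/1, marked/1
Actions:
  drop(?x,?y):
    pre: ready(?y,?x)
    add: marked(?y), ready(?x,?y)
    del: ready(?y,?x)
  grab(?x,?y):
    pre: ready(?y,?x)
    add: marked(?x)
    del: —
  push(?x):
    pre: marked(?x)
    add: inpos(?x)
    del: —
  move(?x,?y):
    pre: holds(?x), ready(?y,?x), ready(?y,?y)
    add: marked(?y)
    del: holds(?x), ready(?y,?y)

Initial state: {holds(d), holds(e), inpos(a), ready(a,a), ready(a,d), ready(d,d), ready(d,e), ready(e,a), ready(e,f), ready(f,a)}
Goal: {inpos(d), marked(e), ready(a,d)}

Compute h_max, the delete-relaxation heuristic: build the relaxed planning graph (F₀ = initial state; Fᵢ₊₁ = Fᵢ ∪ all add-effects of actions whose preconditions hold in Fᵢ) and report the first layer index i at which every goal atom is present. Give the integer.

F0 = init (10 atoms)
F1 = F0 ∪ {marked(a), marked(d), marked(e), marked(f), ready(a,e), ready(a,f), ready(d,a), ready(e,d), ready(f,e)}  (19 atoms)
F2 = F1 ∪ {inpos(d), inpos(e), inpos(f)}  (22 atoms)
goal ⊆ F2  ⇒  h_max = 2

2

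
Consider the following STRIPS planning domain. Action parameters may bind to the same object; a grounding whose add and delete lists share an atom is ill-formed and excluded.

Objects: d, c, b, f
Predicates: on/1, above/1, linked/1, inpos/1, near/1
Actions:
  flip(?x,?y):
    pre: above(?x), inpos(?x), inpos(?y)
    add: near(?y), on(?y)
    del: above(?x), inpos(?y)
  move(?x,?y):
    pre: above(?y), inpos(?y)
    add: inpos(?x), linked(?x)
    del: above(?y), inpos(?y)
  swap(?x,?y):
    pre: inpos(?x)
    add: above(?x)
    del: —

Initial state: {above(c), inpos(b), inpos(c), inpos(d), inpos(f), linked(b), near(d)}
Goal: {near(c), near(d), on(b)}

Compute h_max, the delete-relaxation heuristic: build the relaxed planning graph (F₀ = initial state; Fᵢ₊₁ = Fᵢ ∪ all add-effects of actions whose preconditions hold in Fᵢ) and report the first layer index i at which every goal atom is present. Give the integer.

1

F0 = init (7 atoms)
F1 = F0 ∪ {above(b), above(d), above(f), linked(d), linked(f), near(b), near(c), near(f), on(b), on(c), on(d), on(f)}  (19 atoms)
goal ⊆ F1  ⇒  h_max = 1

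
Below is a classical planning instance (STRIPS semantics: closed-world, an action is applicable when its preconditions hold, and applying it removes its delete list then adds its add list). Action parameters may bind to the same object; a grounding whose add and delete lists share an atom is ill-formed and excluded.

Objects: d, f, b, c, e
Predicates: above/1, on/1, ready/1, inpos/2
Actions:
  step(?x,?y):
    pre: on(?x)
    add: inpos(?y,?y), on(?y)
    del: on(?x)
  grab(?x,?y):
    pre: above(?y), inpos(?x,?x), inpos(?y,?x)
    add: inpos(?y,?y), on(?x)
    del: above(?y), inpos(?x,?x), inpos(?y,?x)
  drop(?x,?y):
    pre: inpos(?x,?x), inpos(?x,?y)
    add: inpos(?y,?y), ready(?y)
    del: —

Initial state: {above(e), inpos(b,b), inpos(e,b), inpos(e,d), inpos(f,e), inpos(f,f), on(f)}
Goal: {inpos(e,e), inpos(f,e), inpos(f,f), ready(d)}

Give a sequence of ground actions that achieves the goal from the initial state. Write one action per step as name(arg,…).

1. step(f,e)  →  {above(e), inpos(b,b), inpos(e,b), inpos(e,d), inpos(e,e), inpos(f,e), inpos(f,f), on(e)}
2. drop(e,d)  →  {above(e), inpos(b,b), inpos(d,d), inpos(e,b), inpos(e,d), inpos(e,e), inpos(f,e), inpos(f,f), on(e), ready(d)}

step(f,e); drop(e,d)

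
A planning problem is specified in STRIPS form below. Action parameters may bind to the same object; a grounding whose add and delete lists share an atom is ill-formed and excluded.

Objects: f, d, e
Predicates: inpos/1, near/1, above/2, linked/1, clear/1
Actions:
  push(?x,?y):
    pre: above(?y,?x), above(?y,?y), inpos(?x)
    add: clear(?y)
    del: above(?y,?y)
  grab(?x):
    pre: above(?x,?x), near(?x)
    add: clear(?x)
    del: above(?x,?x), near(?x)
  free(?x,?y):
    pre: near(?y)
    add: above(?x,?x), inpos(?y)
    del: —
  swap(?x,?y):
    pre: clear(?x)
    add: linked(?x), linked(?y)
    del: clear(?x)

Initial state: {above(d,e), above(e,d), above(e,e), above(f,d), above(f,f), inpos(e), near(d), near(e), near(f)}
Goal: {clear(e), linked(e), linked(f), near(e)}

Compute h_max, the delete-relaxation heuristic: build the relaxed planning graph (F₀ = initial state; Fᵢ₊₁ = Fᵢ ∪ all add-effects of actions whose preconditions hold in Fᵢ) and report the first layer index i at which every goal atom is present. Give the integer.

2

F0 = init (9 atoms)
F1 = F0 ∪ {above(d,d), clear(e), clear(f), inpos(d), inpos(f)}  (14 atoms)
F2 = F1 ∪ {clear(d), linked(d), linked(e), linked(f)}  (18 atoms)
goal ⊆ F2  ⇒  h_max = 2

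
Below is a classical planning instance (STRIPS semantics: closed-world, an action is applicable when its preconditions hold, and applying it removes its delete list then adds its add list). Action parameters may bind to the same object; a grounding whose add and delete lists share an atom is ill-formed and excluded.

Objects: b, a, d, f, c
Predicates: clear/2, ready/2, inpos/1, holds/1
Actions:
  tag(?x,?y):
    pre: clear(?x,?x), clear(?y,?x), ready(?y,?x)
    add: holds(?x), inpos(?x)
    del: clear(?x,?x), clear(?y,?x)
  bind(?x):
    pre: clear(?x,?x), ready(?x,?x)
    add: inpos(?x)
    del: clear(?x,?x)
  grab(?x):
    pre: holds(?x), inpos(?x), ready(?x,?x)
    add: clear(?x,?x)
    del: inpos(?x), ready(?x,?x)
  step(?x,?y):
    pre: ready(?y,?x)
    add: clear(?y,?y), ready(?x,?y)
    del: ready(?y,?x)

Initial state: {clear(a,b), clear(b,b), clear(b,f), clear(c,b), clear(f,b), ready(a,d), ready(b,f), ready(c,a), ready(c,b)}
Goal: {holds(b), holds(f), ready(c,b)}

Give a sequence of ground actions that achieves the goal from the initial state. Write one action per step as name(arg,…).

1. tag(b,c)  →  {clear(a,b), clear(b,f), clear(f,b), holds(b), inpos(b), ready(a,d), ready(b,f), ready(c,a), ready(c,b)}
2. step(f,b)  →  {clear(a,b), clear(b,b), clear(b,f), clear(f,b), holds(b), inpos(b), ready(a,d), ready(c,a), ready(c,b), ready(f,b)}
3. step(b,f)  →  {clear(a,b), clear(b,b), clear(b,f), clear(f,b), clear(f,f), holds(b), inpos(b), ready(a,d), ready(b,f), ready(c,a), ready(c,b)}
4. tag(f,b)  →  {clear(a,b), clear(b,b), clear(f,b), holds(b), holds(f), inpos(b), inpos(f), ready(a,d), ready(b,f), ready(c,a), ready(c,b)}

tag(b,c); step(f,b); step(b,f); tag(f,b)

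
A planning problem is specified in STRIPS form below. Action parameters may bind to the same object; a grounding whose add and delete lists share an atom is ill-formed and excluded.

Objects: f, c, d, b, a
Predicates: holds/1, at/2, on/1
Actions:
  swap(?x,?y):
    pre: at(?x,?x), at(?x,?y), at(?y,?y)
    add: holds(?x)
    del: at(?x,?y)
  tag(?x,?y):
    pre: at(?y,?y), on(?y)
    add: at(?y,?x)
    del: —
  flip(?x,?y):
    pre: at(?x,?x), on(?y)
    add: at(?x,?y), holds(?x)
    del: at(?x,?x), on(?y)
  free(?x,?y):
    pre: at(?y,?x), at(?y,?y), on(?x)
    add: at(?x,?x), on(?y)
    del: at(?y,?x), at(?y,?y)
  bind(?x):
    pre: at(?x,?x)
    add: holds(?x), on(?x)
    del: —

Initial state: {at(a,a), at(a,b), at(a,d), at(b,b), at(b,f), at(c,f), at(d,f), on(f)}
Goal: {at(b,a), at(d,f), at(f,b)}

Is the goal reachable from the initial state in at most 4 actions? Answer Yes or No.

1. free(f,b)  →  {at(a,a), at(a,b), at(a,d), at(c,f), at(d,f), at(f,f), on(b), on(f)}
2. tag(b,f)  →  {at(a,a), at(a,b), at(a,d), at(c,f), at(d,f), at(f,b), at(f,f), on(b), on(f)}
3. free(b,a)  →  {at(a,d), at(b,b), at(c,f), at(d,f), at(f,b), at(f,f), on(a), on(b), on(f)}
4. tag(a,b)  →  {at(a,d), at(b,a), at(b,b), at(c,f), at(d,f), at(f,b), at(f,f), on(a), on(b), on(f)}
optimal plan length = 4; 4 ≤ 4

Yes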